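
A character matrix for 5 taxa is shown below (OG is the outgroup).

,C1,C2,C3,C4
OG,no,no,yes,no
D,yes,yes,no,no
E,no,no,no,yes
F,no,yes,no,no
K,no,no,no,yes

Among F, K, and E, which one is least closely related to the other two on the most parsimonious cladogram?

F

Character polarity is set by the outgroup: the derived state is whichever differs from the outgroup's state, so for C3 the derived state is 'no', and for the remaining characters it is 'yes'.
C1 (derived state 'yes') is unique to D (autapomorphy; uninformative for grouping).
Only D and F show the derived state 'yes' for C2, supporting them as a clade.
C3 (derived state 'no') is shared by all ingroup taxa — unites the whole ingroup.
Only E and K show the derived state 'yes' for C4, supporting them as a clade.
Most parsimonious ingroup topology: ((D,F),(E,K)).
E and K share a more recent common ancestor with each other than either does with F, so F is the least closely related of the three.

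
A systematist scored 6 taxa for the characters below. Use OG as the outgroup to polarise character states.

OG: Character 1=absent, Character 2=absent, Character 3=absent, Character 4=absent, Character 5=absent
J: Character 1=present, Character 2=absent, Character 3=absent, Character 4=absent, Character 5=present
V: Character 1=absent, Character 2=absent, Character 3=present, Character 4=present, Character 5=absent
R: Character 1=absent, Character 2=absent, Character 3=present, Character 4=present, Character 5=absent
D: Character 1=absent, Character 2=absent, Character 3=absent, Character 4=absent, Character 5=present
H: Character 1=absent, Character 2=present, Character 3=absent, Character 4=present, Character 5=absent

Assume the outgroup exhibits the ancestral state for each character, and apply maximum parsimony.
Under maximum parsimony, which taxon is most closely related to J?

D

The outgroup has state 'absent' for every character, so 'present' is the derived state throughout.
Character 1 (derived state 'present') is unique to J (autapomorphy; uninformative for grouping).
Character 2: derived state 'present' in H only — an autapomorphy, so it tells us nothing about relationships among taxa.
Only R and V show the derived state 'present' for Character 3, supporting them as a clade.
Character 4 (derived state 'present') is shared by H, R, and V — a synapomorphy uniting that clade.
Character 5: derived state 'present' in D and J only — synapomorphy for {D, J}.
Most parsimonious ingroup topology: ((J,D),((V,R),H)).
J and D form a cherry on this tree, so they are sister taxa.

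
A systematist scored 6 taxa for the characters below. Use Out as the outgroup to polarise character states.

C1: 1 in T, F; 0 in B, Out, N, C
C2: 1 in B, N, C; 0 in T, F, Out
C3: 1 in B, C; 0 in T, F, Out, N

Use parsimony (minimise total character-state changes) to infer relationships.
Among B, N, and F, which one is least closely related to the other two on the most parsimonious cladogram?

F

The outgroup has state '0' for every character, so '1' is the derived state throughout.
Only F and T show the derived state '1' for C1, supporting them as a clade.
C2: derived state '1' in B, C, and N only — synapomorphy for {B, C, N}.
C3: derived state '1' in B and C only — synapomorphy for {B, C}.
Most parsimonious ingroup topology: (((B,C),N),(T,F)).
B and N share a more recent common ancestor with each other than either does with F, so F is the least closely related of the three.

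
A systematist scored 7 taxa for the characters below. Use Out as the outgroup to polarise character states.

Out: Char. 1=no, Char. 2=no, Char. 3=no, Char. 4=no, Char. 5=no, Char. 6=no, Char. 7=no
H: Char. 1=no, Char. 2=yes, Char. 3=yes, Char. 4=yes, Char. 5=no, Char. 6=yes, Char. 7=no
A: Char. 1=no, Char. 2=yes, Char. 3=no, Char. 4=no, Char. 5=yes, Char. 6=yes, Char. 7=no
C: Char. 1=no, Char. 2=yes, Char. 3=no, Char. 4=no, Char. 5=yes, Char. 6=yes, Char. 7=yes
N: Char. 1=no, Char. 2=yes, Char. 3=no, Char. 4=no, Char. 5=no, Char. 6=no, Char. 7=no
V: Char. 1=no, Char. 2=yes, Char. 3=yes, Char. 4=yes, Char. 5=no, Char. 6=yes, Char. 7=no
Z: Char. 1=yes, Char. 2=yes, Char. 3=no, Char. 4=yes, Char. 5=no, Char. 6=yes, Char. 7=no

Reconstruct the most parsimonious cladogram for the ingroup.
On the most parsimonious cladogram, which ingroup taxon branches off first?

N

The outgroup has state 'no' for every character, so 'yes' is the derived state throughout.
Char. 1 (derived state 'yes') is unique to Z (autapomorphy; uninformative for grouping).
Char. 2 (derived state 'yes') is shared by all ingroup taxa — unites the whole ingroup.
Char. 3: derived state 'yes' in H and V only — synapomorphy for {H, V}.
Only H, V, and Z show the derived state 'yes' for Char. 4, supporting them as a clade.
Char. 5: derived state 'yes' in A and C only — synapomorphy for {A, C}.
Only A, C, H, V, and Z show the derived state 'yes' for Char. 6, supporting them as a clade.
Char. 7: derived state 'yes' in C only — an autapomorphy, so it tells us nothing about relationships among taxa.
Most parsimonious ingroup topology: ((((H,V),Z),(A,C)),N).
N is sister to the clade containing all other ingroup taxa, so it is the earliest-diverging (most basal) ingroup lineage.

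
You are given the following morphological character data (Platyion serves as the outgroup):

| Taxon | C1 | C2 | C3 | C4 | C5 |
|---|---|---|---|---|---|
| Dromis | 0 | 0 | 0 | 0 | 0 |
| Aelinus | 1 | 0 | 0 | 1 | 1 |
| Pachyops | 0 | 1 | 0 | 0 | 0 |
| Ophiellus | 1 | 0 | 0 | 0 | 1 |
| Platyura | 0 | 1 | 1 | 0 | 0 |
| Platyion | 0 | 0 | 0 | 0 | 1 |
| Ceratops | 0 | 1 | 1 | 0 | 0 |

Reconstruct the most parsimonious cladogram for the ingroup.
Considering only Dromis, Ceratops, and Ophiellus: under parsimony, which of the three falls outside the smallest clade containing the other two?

Ophiellus

Character polarity is set by the outgroup: the derived state is whichever differs from the outgroup's state, so for C5 the derived state is '0', and for the remaining characters it is '1'.
C1 (derived state '1') is shared by Aelinus and Ophiellus — a synapomorphy uniting that clade.
C2 (derived state '1') is shared by Ceratops, Pachyops, and Platyura — a synapomorphy uniting that clade.
Only Ceratops and Platyura show the derived state '1' for C3, supporting them as a clade.
C4: derived state '1' in Aelinus only — an autapomorphy, so it tells us nothing about relationships among taxa.
C5 (derived state '0') is shared by Ceratops, Dromis, Pachyops, and Platyura — a synapomorphy uniting that clade.
Most parsimonious ingroup topology: (((Pachyops,(Ceratops,Platyura)),Dromis),(Aelinus,Ophiellus)).
Dromis and Ceratops share a more recent common ancestor with each other than either does with Ophiellus, so Ophiellus is the least closely related of the three.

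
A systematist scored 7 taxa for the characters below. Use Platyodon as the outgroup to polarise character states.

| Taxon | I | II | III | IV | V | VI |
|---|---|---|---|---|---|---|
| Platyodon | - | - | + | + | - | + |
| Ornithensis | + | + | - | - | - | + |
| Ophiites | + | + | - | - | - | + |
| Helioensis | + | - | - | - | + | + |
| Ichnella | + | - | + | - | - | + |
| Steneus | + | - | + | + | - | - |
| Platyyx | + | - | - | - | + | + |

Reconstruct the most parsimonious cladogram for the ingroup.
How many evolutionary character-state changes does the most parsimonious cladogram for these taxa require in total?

6

Character polarity is set by the outgroup: the derived state is whichever differs from the outgroup's state, so for III, IV, VI the derived state is '-', and for the remaining characters it is '+'.
All ingroup taxa share the derived state '+' for I; it defines the ingroup but does not resolve relationships within it.
II: derived state '+' in Ophiites and Ornithensis only — synapomorphy for {Ophiites, Ornithensis}.
III: derived state '-' in Helioensis, Ophiites, Ornithensis, and Platyyx only — synapomorphy for {Helioensis, Ophiites, Ornithensis, Platyyx}.
IV: derived state '-' in Helioensis, Ichnella, Ophiites, Ornithensis, and Platyyx only — synapomorphy for {Helioensis, Ichnella, Ophiites, Ornithensis, Platyyx}.
V (derived state '+') is shared by Helioensis and Platyyx — a synapomorphy uniting that clade.
VI: derived state '-' in Steneus only — an autapomorphy, so it tells us nothing about relationships among taxa.
Most parsimonious ingroup topology: ((((Ornithensis,Ophiites),(Helioensis,Platyyx)),Ichnella),Steneus).
Changes per character on this tree: I: 1; II: 1; III: 1; IV: 1; V: 1; VI: 1.
Total = 6.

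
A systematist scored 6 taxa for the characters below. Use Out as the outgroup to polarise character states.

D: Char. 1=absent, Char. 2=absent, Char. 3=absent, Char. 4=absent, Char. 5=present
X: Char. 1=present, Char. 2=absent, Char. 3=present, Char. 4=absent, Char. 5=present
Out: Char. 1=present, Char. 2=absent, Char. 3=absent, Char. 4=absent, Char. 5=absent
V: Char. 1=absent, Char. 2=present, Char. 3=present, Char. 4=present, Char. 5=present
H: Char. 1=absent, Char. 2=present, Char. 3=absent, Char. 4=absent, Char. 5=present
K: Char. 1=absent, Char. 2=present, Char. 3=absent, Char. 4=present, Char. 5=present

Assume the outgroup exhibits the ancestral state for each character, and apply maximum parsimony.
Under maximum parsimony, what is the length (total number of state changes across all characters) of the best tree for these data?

Character polarity is set by the outgroup: the derived state is whichever differs from the outgroup's state, so for Char. 1 the derived state is 'absent', and for the remaining characters it is 'present'.
Char. 1: derived state 'absent' in D, H, K, and V only — synapomorphy for {D, H, K, V}.
Char. 2 (derived state 'present') is shared by H, K, and V — a synapomorphy uniting that clade.
Char. 3 (state 'present') occurs in V and X but conflicts with the nesting implied by the other characters — most parsimoniously interpreted as homoplasy.
Char. 4 (derived state 'present') is shared by K and V — a synapomorphy uniting that clade.
Char. 5 (derived state 'present') is shared by all ingroup taxa — unites the whole ingroup.
Most parsimonious ingroup topology: (X,(((K,V),H),D)).
Changes per character on this tree: Char. 1: 1; Char. 2: 1; Char. 3: 2; Char. 4: 1; Char. 5: 1.
Total = 6.

6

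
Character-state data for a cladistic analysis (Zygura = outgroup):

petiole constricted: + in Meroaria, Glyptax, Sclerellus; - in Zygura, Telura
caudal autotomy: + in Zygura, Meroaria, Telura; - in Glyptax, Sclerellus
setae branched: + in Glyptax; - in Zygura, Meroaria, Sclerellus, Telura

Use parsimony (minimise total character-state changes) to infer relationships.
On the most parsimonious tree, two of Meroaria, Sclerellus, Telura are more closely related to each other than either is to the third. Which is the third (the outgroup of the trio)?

Character polarity is set by the outgroup: the derived state is whichever differs from the outgroup's state, so for caudal autotomy the derived state is '-', and for the remaining characters it is '+'.
petiole constricted: derived state '+' in Glyptax, Meroaria, and Sclerellus only — synapomorphy for {Glyptax, Meroaria, Sclerellus}.
caudal autotomy: derived state '-' in Glyptax and Sclerellus only — synapomorphy for {Glyptax, Sclerellus}.
setae branched: derived state '+' in Glyptax only — an autapomorphy, so it tells us nothing about relationships among taxa.
Most parsimonious ingroup topology: ((Meroaria,(Glyptax,Sclerellus)),Telura).
Sclerellus and Meroaria share a more recent common ancestor with each other than either does with Telura, so Telura is the least closely related of the three.

Telura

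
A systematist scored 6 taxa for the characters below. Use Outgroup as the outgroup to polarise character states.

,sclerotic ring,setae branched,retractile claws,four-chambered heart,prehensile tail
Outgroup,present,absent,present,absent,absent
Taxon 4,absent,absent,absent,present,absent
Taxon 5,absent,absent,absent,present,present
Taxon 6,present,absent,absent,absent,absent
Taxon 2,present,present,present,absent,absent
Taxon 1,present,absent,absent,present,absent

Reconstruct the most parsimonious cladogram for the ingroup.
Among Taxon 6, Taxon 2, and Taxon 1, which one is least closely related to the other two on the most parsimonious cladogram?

Character polarity is set by the outgroup: the derived state is whichever differs from the outgroup's state, so for sclerotic ring, retractile claws the derived state is 'absent', and for the remaining characters it is 'present'.
sclerotic ring: derived state 'absent' in Taxon 4 and Taxon 5 only — synapomorphy for {Taxon 4, Taxon 5}.
setae branched: derived state 'present' in Taxon 2 only — an autapomorphy, so it tells us nothing about relationships among taxa.
retractile claws (derived state 'absent') is shared by Taxon 1, Taxon 4, Taxon 5, and Taxon 6 — a synapomorphy uniting that clade.
four-chambered heart: derived state 'present' in Taxon 1, Taxon 4, and Taxon 5 only — synapomorphy for {Taxon 1, Taxon 4, Taxon 5}.
prehensile tail: derived state 'present' in Taxon 5 only — an autapomorphy, so it tells us nothing about relationships among taxa.
Most parsimonious ingroup topology: ((((Taxon 4,Taxon 5),Taxon 1),Taxon 6),Taxon 2).
Taxon 6 and Taxon 1 share a more recent common ancestor with each other than either does with Taxon 2, so Taxon 2 is the least closely related of the three.

Taxon 2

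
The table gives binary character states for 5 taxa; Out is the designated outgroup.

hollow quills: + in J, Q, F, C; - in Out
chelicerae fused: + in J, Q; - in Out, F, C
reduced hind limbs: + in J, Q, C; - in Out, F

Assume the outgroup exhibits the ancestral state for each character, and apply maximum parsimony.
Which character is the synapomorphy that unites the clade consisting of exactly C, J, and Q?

reduced hind limbs

The outgroup has state '-' for every character, so '+' is the derived state throughout.
hollow quills (derived state '+') is shared by all ingroup taxa — unites the whole ingroup.
chelicerae fused: derived state '+' in J and Q only — synapomorphy for {J, Q}.
reduced hind limbs: derived state '+' in C, J, and Q only — synapomorphy for {C, J, Q}.
Most parsimonious ingroup topology: (((J,Q),C),F).
The clade {C, J, Q} is supported by reduced hind limbs: its derived state '+' occurs in exactly those taxa and in no other taxon (including the outgroup).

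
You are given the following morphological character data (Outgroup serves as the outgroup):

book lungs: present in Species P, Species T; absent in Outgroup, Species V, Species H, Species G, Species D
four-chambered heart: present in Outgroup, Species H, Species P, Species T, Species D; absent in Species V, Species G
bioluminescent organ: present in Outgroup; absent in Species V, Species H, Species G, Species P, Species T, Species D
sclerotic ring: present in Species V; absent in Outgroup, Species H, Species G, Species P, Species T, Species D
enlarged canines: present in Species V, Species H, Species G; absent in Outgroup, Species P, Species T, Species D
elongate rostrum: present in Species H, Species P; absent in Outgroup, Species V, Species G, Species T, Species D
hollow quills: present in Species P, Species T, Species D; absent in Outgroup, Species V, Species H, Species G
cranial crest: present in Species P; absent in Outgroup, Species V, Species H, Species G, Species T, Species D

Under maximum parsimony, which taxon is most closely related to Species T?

Species P

Character polarity is set by the outgroup: the derived state is whichever differs from the outgroup's state, so for four-chambered heart, bioluminescent organ the derived state is 'absent', and for the remaining characters it is 'present'.
book lungs (derived state 'present') is shared by Species P and Species T — a synapomorphy uniting that clade.
Only Species G and Species V show the derived state 'absent' for four-chambered heart, supporting them as a clade.
bioluminescent organ (derived state 'absent') is shared by all ingroup taxa — unites the whole ingroup.
sclerotic ring (derived state 'present') is unique to Species V (autapomorphy; uninformative for grouping).
enlarged canines: derived state 'present' in Species G, Species H, and Species V only — synapomorphy for {Species G, Species H, Species V}.
elongate rostrum (state 'present') occurs in Species H and Species P but conflicts with the nesting implied by the other characters — most parsimoniously interpreted as homoplasy.
hollow quills: derived state 'present' in Species D, Species P, and Species T only — synapomorphy for {Species D, Species P, Species T}.
cranial crest: derived state 'present' in Species P only — an autapomorphy, so it tells us nothing about relationships among taxa.
Most parsimonious ingroup topology: (((Species V,Species G),Species H),((Species P,Species T),Species D)).
Species T and Species P form a cherry on this tree, so they are sister taxa.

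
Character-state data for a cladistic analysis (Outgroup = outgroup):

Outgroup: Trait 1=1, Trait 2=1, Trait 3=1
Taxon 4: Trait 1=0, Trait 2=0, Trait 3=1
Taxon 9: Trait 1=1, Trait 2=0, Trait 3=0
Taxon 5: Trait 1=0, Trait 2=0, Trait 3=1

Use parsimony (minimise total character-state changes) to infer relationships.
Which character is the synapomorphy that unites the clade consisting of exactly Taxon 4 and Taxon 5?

Trait 1

The outgroup has state '1' for every character, so '0' is the derived state throughout.
Trait 1 (derived state '0') is shared by Taxon 4 and Taxon 5 — a synapomorphy uniting that clade.
All ingroup taxa share the derived state '0' for Trait 2; it defines the ingroup but does not resolve relationships within it.
Trait 3: derived state '0' in Taxon 9 only — an autapomorphy, so it tells us nothing about relationships among taxa.
Most parsimonious ingroup topology: ((Taxon 4,Taxon 5),Taxon 9).
The clade {Taxon 4, Taxon 5} is supported by Trait 1: its derived state '0' occurs in exactly those taxa and in no other taxon (including the outgroup).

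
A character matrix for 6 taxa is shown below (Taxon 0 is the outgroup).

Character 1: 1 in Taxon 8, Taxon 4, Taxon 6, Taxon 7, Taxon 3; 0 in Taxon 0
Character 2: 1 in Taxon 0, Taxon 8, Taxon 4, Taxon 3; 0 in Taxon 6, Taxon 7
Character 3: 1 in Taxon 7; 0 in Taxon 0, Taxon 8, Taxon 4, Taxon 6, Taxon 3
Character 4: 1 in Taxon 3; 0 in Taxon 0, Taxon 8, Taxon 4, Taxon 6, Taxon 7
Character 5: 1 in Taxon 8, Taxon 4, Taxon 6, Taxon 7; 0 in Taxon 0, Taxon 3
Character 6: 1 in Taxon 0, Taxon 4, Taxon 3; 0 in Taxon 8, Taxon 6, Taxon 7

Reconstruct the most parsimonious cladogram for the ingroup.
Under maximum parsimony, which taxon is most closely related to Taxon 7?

Character polarity is set by the outgroup: the derived state is whichever differs from the outgroup's state, so for Character 2, Character 6 the derived state is '0', and for the remaining characters it is '1'.
All ingroup taxa share the derived state '1' for Character 1; it defines the ingroup but does not resolve relationships within it.
Character 2: derived state '0' in Taxon 6 and Taxon 7 only — synapomorphy for {Taxon 6, Taxon 7}.
Character 3 (derived state '1') is unique to Taxon 7 (autapomorphy; uninformative for grouping).
Character 4: derived state '1' in Taxon 3 only — an autapomorphy, so it tells us nothing about relationships among taxa.
Only Taxon 4, Taxon 6, Taxon 7, and Taxon 8 show the derived state '1' for Character 5, supporting them as a clade.
Character 6: derived state '0' in Taxon 6, Taxon 7, and Taxon 8 only — synapomorphy for {Taxon 6, Taxon 7, Taxon 8}.
Most parsimonious ingroup topology: (((Taxon 8,(Taxon 6,Taxon 7)),Taxon 4),Taxon 3).
Taxon 7 and Taxon 6 form a cherry on this tree, so they are sister taxa.

Taxon 6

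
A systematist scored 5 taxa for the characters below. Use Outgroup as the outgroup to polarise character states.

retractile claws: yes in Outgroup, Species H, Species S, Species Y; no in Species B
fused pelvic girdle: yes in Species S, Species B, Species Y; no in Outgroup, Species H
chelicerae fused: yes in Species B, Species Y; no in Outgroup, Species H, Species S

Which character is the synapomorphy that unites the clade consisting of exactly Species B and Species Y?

Character polarity is set by the outgroup: the derived state is whichever differs from the outgroup's state, so for retractile claws the derived state is 'no', and for the remaining characters it is 'yes'.
retractile claws (derived state 'no') is unique to Species B (autapomorphy; uninformative for grouping).
Only Species B, Species S, and Species Y show the derived state 'yes' for fused pelvic girdle, supporting them as a clade.
Only Species B and Species Y show the derived state 'yes' for chelicerae fused, supporting them as a clade.
Most parsimonious ingroup topology: (Species H,(Species S,(Species B,Species Y))).
The clade {Species B, Species Y} is supported by chelicerae fused: its derived state 'yes' occurs in exactly those taxa and in no other taxon (including the outgroup).

chelicerae fused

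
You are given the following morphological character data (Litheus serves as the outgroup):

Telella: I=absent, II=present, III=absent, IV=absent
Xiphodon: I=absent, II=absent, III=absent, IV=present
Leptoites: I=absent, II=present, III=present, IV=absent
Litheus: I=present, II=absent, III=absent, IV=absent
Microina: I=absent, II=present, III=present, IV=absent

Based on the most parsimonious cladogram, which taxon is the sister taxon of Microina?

Character polarity is set by the outgroup: the derived state is whichever differs from the outgroup's state, so for I the derived state is 'absent', and for the remaining characters it is 'present'.
All ingroup taxa share the derived state 'absent' for I; it defines the ingroup but does not resolve relationships within it.
II (derived state 'present') is shared by Leptoites, Microina, and Telella — a synapomorphy uniting that clade.
III: derived state 'present' in Leptoites and Microina only — synapomorphy for {Leptoites, Microina}.
IV (derived state 'present') is unique to Xiphodon (autapomorphy; uninformative for grouping).
Most parsimonious ingroup topology: (((Leptoites,Microina),Telella),Xiphodon).
Microina and Leptoites form a cherry on this tree, so they are sister taxa.

Leptoites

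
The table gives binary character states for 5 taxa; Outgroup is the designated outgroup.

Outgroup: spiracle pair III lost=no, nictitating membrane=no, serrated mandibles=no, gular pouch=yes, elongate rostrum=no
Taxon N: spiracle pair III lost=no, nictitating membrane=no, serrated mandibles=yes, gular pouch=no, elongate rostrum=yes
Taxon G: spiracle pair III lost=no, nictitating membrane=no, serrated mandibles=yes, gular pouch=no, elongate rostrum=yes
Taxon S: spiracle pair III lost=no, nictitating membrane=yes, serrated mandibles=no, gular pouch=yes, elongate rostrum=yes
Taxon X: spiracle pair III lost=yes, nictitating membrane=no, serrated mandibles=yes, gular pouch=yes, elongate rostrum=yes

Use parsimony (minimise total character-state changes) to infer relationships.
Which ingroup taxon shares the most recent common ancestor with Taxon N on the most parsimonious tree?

Character polarity is set by the outgroup: the derived state is whichever differs from the outgroup's state, so for gular pouch the derived state is 'no', and for the remaining characters it is 'yes'.
spiracle pair III lost: derived state 'yes' in Taxon X only — an autapomorphy, so it tells us nothing about relationships among taxa.
nictitating membrane: derived state 'yes' in Taxon S only — an autapomorphy, so it tells us nothing about relationships among taxa.
serrated mandibles: derived state 'yes' in Taxon G, Taxon N, and Taxon X only — synapomorphy for {Taxon G, Taxon N, Taxon X}.
Only Taxon G and Taxon N show the derived state 'no' for gular pouch, supporting them as a clade.
All ingroup taxa share the derived state 'yes' for elongate rostrum; it defines the ingroup but does not resolve relationships within it.
Most parsimonious ingroup topology: (((Taxon N,Taxon G),Taxon X),Taxon S).
Taxon N and Taxon G form a cherry on this tree, so they are sister taxa.

Taxon G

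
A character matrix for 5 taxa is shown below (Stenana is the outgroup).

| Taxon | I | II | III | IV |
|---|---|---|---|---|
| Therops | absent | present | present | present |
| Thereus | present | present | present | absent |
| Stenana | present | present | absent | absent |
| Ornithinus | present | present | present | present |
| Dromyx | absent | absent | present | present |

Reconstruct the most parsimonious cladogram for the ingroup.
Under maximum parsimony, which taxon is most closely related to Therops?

Dromyx

Character polarity is set by the outgroup: the derived state is whichever differs from the outgroup's state, so for I, II the derived state is 'absent', and for the remaining characters it is 'present'.
I: derived state 'absent' in Dromyx and Therops only — synapomorphy for {Dromyx, Therops}.
II: derived state 'absent' in Dromyx only — an autapomorphy, so it tells us nothing about relationships among taxa.
All ingroup taxa share the derived state 'present' for III; it defines the ingroup but does not resolve relationships within it.
IV: derived state 'present' in Dromyx, Ornithinus, and Therops only — synapomorphy for {Dromyx, Ornithinus, Therops}.
Most parsimonious ingroup topology: ((Ornithinus,(Dromyx,Therops)),Thereus).
Therops and Dromyx form a cherry on this tree, so they are sister taxa.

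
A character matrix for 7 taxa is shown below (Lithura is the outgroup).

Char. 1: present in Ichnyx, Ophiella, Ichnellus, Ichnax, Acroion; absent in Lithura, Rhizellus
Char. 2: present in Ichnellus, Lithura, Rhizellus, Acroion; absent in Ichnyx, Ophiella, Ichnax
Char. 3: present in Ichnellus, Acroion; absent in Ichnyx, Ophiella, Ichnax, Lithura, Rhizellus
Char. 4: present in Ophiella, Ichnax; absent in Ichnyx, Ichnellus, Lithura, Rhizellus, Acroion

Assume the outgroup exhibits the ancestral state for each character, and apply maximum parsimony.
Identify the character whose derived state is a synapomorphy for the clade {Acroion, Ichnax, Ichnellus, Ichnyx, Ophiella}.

Char. 1

Character polarity is set by the outgroup: the derived state is whichever differs from the outgroup's state, so for Char. 2 the derived state is 'absent', and for the remaining characters it is 'present'.
Char. 1 (derived state 'present') is shared by Acroion, Ichnax, Ichnellus, Ichnyx, and Ophiella — a synapomorphy uniting that clade.
Char. 2: derived state 'absent' in Ichnax, Ichnyx, and Ophiella only — synapomorphy for {Ichnax, Ichnyx, Ophiella}.
Only Acroion and Ichnellus show the derived state 'present' for Char. 3, supporting them as a clade.
Char. 4: derived state 'present' in Ichnax and Ophiella only — synapomorphy for {Ichnax, Ophiella}.
Most parsimonious ingroup topology: (((Acroion,Ichnellus),((Ophiella,Ichnax),Ichnyx)),Rhizellus).
The clade {Acroion, Ichnax, Ichnellus, Ichnyx, Ophiella} is supported by Char. 1: its derived state 'present' occurs in exactly those taxa and in no other taxon (including the outgroup).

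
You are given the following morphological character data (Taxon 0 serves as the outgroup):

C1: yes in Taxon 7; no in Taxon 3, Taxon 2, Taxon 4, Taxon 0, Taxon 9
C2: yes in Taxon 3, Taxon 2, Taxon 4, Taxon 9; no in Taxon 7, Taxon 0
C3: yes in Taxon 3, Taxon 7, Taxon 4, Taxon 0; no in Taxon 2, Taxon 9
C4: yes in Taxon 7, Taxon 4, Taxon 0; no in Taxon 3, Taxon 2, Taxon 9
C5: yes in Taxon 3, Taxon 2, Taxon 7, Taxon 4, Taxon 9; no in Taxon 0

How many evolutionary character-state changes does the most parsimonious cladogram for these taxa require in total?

Character polarity is set by the outgroup: the derived state is whichever differs from the outgroup's state, so for C3, C4 the derived state is 'no', and for the remaining characters it is 'yes'.
C1 (derived state 'yes') is unique to Taxon 7 (autapomorphy; uninformative for grouping).
Only Taxon 2, Taxon 3, Taxon 4, and Taxon 9 show the derived state 'yes' for C2, supporting them as a clade.
C3 (derived state 'no') is shared by Taxon 2 and Taxon 9 — a synapomorphy uniting that clade.
Only Taxon 2, Taxon 3, and Taxon 9 show the derived state 'no' for C4, supporting them as a clade.
C5 (derived state 'yes') is shared by all ingroup taxa — unites the whole ingroup.
Most parsimonious ingroup topology: ((((Taxon 9,Taxon 2),Taxon 3),Taxon 4),Taxon 7).
Changes per character on this tree: C1: 1; C2: 1; C3: 1; C4: 1; C5: 1.
Total = 5.

5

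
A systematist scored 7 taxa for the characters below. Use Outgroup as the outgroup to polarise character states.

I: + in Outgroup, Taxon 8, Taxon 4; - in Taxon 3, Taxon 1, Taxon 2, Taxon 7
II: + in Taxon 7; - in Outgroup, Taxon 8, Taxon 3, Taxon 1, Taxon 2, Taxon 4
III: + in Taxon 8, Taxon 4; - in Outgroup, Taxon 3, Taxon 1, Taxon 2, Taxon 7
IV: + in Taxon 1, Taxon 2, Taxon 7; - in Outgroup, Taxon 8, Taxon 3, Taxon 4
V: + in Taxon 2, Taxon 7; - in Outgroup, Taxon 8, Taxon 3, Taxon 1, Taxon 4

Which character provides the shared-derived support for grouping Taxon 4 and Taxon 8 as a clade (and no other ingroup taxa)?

Character polarity is set by the outgroup: the derived state is whichever differs from the outgroup's state, so for I the derived state is '-', and for the remaining characters it is '+'.
I: derived state '-' in Taxon 1, Taxon 2, Taxon 3, and Taxon 7 only — synapomorphy for {Taxon 1, Taxon 2, Taxon 3, Taxon 7}.
II: derived state '+' in Taxon 7 only — an autapomorphy, so it tells us nothing about relationships among taxa.
III: derived state '+' in Taxon 4 and Taxon 8 only — synapomorphy for {Taxon 4, Taxon 8}.
IV (derived state '+') is shared by Taxon 1, Taxon 2, and Taxon 7 — a synapomorphy uniting that clade.
V: derived state '+' in Taxon 2 and Taxon 7 only — synapomorphy for {Taxon 2, Taxon 7}.
Most parsimonious ingroup topology: ((Taxon 8,Taxon 4),(Taxon 3,(Taxon 1,(Taxon 2,Taxon 7)))).
The clade {Taxon 4, Taxon 8} is supported by III: its derived state '+' occurs in exactly those taxa and in no other taxon (including the outgroup).

III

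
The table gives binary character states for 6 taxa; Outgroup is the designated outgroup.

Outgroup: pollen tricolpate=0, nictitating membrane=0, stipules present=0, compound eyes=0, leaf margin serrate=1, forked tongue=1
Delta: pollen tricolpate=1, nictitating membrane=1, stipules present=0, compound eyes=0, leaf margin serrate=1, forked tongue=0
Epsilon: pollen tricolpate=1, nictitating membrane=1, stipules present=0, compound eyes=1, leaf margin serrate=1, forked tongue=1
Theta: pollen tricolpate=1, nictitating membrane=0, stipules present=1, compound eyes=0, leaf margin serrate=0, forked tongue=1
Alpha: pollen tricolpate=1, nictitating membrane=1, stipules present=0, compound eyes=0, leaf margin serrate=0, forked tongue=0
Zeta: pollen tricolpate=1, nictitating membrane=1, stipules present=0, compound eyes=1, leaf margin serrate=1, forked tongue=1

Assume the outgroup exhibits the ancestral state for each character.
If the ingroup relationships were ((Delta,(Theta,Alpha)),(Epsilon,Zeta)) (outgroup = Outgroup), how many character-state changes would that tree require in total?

Map each character onto ((Delta,(Theta,Alpha)),(Epsilon,Zeta)) (rooted by Outgroup) and count the minimum state changes it requires (Fitch parsimony):
pollen tricolpate: 1; nictitating membrane: 2; stipules present: 1; compound eyes: 1; leaf margin serrate: 1; forked tongue: 2.
Total tree length = 8.

8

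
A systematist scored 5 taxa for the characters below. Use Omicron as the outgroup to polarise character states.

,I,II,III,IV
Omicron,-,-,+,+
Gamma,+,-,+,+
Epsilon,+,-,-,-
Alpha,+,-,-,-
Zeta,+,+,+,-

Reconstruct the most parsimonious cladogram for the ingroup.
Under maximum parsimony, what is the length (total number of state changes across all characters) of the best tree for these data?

4

Character polarity is set by the outgroup: the derived state is whichever differs from the outgroup's state, so for III, IV the derived state is '-', and for the remaining characters it is '+'.
I (derived state '+') is shared by all ingroup taxa — unites the whole ingroup.
II: derived state '+' in Zeta only — an autapomorphy, so it tells us nothing about relationships among taxa.
III: derived state '-' in Alpha and Epsilon only — synapomorphy for {Alpha, Epsilon}.
Only Alpha, Epsilon, and Zeta show the derived state '-' for IV, supporting them as a clade.
Most parsimonious ingroup topology: (Gamma,((Epsilon,Alpha),Zeta)).
Changes per character on this tree: I: 1; II: 1; III: 1; IV: 1.
Total = 4.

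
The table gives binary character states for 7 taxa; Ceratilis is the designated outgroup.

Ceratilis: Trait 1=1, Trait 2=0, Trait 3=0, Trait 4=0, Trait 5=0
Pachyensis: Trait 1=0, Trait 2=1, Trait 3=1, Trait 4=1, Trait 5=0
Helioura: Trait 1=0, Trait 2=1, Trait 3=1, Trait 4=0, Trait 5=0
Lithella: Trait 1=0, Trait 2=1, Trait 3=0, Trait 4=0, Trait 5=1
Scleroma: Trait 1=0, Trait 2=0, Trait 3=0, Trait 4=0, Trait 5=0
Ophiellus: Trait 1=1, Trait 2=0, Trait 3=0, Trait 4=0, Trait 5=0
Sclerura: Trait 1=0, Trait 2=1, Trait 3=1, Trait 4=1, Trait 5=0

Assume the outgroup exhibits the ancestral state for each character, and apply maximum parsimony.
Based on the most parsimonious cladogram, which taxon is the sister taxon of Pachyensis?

Character polarity is set by the outgroup: the derived state is whichever differs from the outgroup's state, so for Trait 1 the derived state is '0', and for the remaining characters it is '1'.
Only Helioura, Lithella, Pachyensis, Scleroma, and Sclerura show the derived state '0' for Trait 1, supporting them as a clade.
Only Helioura, Lithella, Pachyensis, and Sclerura show the derived state '1' for Trait 2, supporting them as a clade.
Trait 3 (derived state '1') is shared by Helioura, Pachyensis, and Sclerura — a synapomorphy uniting that clade.
Trait 4 (derived state '1') is shared by Pachyensis and Sclerura — a synapomorphy uniting that clade.
Trait 5: derived state '1' in Lithella only — an autapomorphy, so it tells us nothing about relationships among taxa.
Most parsimonious ingroup topology: (((((Pachyensis,Sclerura),Helioura),Lithella),Scleroma),Ophiellus).
Pachyensis and Sclerura form a cherry on this tree, so they are sister taxa.

Sclerura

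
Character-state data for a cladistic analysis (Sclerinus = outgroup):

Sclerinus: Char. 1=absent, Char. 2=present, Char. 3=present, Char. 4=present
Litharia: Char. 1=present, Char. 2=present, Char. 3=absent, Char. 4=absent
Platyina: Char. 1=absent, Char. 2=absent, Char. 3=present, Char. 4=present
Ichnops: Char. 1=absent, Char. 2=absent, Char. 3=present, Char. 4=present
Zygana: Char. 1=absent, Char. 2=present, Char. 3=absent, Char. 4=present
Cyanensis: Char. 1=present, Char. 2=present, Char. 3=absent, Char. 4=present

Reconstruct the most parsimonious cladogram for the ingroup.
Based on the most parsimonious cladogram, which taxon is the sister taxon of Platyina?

Ichnops

Character polarity is set by the outgroup: the derived state is whichever differs from the outgroup's state, so for Char. 2, Char. 3, Char. 4 the derived state is 'absent', and for the remaining characters it is 'present'.
Char. 1 (derived state 'present') is shared by Cyanensis and Litharia — a synapomorphy uniting that clade.
Char. 2: derived state 'absent' in Ichnops and Platyina only — synapomorphy for {Ichnops, Platyina}.
Char. 3 (derived state 'absent') is shared by Cyanensis, Litharia, and Zygana — a synapomorphy uniting that clade.
Char. 4 (derived state 'absent') is unique to Litharia (autapomorphy; uninformative for grouping).
Most parsimonious ingroup topology: (((Litharia,Cyanensis),Zygana),(Platyina,Ichnops)).
Platyina and Ichnops form a cherry on this tree, so they are sister taxa.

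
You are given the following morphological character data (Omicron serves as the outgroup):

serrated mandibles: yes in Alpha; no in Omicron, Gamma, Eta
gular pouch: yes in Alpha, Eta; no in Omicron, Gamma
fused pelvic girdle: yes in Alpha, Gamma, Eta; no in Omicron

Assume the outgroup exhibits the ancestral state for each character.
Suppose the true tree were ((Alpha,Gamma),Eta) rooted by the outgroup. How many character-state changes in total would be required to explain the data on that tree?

Map each character onto ((Alpha,Gamma),Eta) (rooted by Omicron) and count the minimum state changes it requires (Fitch parsimony):
serrated mandibles: 1; gular pouch: 2; fused pelvic girdle: 1.
Total tree length = 4.

4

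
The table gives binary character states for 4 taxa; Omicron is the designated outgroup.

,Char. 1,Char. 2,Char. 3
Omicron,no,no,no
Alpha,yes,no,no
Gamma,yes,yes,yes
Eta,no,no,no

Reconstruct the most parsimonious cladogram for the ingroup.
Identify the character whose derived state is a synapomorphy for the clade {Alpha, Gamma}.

Char. 1

The outgroup has state 'no' for every character, so 'yes' is the derived state throughout.
Char. 1 (derived state 'yes') is shared by Alpha and Gamma — a synapomorphy uniting that clade.
Char. 2 (derived state 'yes') is unique to Gamma (autapomorphy; uninformative for grouping).
Char. 3 (derived state 'yes') is unique to Gamma (autapomorphy; uninformative for grouping).
Most parsimonious ingroup topology: ((Alpha,Gamma),Eta).
The clade {Alpha, Gamma} is supported by Char. 1: its derived state 'yes' occurs in exactly those taxa and in no other taxon (including the outgroup).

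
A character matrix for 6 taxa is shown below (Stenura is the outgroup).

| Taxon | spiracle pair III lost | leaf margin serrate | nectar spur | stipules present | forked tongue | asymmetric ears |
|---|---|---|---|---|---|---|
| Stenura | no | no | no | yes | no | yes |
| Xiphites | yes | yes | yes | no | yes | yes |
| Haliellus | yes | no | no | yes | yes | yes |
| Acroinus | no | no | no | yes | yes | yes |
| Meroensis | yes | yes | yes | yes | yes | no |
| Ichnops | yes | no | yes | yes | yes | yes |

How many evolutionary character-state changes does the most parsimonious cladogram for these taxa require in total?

Character polarity is set by the outgroup: the derived state is whichever differs from the outgroup's state, so for stipules present, asymmetric ears the derived state is 'no', and for the remaining characters it is 'yes'.
Only Haliellus, Ichnops, Meroensis, and Xiphites show the derived state 'yes' for spiracle pair III lost, supporting them as a clade.
leaf margin serrate (derived state 'yes') is shared by Meroensis and Xiphites — a synapomorphy uniting that clade.
nectar spur: derived state 'yes' in Ichnops, Meroensis, and Xiphites only — synapomorphy for {Ichnops, Meroensis, Xiphites}.
stipules present (derived state 'no') is unique to Xiphites (autapomorphy; uninformative for grouping).
All ingroup taxa share the derived state 'yes' for forked tongue; it defines the ingroup but does not resolve relationships within it.
asymmetric ears (derived state 'no') is unique to Meroensis (autapomorphy; uninformative for grouping).
Most parsimonious ingroup topology: ((((Xiphites,Meroensis),Ichnops),Haliellus),Acroinus).
Changes per character on this tree: spiracle pair III lost: 1; leaf margin serrate: 1; nectar spur: 1; stipules present: 1; forked tongue: 1; asymmetric ears: 1.
Total = 6.

6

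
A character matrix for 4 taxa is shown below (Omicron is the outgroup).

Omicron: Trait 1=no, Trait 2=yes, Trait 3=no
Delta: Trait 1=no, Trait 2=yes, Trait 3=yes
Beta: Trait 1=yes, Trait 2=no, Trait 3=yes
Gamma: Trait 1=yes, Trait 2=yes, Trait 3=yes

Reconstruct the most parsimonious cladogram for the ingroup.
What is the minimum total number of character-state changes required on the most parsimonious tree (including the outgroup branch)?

3

Character polarity is set by the outgroup: the derived state is whichever differs from the outgroup's state, so for Trait 2 the derived state is 'no', and for the remaining characters it is 'yes'.
Trait 1: derived state 'yes' in Beta and Gamma only — synapomorphy for {Beta, Gamma}.
Trait 2: derived state 'no' in Beta only — an autapomorphy, so it tells us nothing about relationships among taxa.
Trait 3 (derived state 'yes') is shared by all ingroup taxa — unites the whole ingroup.
Most parsimonious ingroup topology: (Delta,(Beta,Gamma)).
Changes per character on this tree: Trait 1: 1; Trait 2: 1; Trait 3: 1.
Total = 3.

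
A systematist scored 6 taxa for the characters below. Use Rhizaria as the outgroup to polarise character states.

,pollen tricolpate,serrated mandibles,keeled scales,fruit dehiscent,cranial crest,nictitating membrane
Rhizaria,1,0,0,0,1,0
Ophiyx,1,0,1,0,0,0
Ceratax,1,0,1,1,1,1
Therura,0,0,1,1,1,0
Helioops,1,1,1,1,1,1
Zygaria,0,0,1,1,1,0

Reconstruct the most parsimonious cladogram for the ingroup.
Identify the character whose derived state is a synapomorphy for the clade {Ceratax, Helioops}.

nictitating membrane

Character polarity is set by the outgroup: the derived state is whichever differs from the outgroup's state, so for pollen tricolpate, cranial crest the derived state is '0', and for the remaining characters it is '1'.
pollen tricolpate: derived state '0' in Therura and Zygaria only — synapomorphy for {Therura, Zygaria}.
serrated mandibles (derived state '1') is unique to Helioops (autapomorphy; uninformative for grouping).
keeled scales (derived state '1') is shared by all ingroup taxa — unites the whole ingroup.
fruit dehiscent: derived state '1' in Ceratax, Helioops, Therura, and Zygaria only — synapomorphy for {Ceratax, Helioops, Therura, Zygaria}.
cranial crest (derived state '0') is unique to Ophiyx (autapomorphy; uninformative for grouping).
nictitating membrane: derived state '1' in Ceratax and Helioops only — synapomorphy for {Ceratax, Helioops}.
Most parsimonious ingroup topology: (Ophiyx,((Ceratax,Helioops),(Therura,Zygaria))).
The clade {Ceratax, Helioops} is supported by nictitating membrane: its derived state '1' occurs in exactly those taxa and in no other taxon (including the outgroup).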